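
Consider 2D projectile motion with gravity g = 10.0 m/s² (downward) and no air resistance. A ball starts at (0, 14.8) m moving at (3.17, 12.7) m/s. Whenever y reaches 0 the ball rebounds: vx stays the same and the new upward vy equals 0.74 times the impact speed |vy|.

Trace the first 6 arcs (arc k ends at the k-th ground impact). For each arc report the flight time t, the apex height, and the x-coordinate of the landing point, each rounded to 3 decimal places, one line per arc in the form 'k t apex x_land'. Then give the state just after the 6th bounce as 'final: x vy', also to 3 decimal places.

1 3.408 22.864 10.805
2 3.165 12.521 20.837
3 2.342 6.856 28.262
4 1.733 3.754 33.755
5 1.282 2.056 37.821
6 0.949 1.126 40.829
final: 40.829 3.511

Arc 1: start y=14.800, vy=12.700 → t=3.408, apex=22.864, x_land=10.805, impact vy=-21.384
  bounce: vy ← 0.74·21.384 = 15.824
Arc 2: start y=0.000, vy=15.824 → t=3.165, apex=12.521, x_land=20.837, impact vy=-15.824
  bounce: vy ← 0.74·15.824 = 11.710
Arc 3: start y=0.000, vy=11.710 → t=2.342, apex=6.856, x_land=28.262, impact vy=-11.710
  bounce: vy ← 0.74·11.710 = 8.665
Arc 4: start y=0.000, vy=8.665 → t=1.733, apex=3.754, x_land=33.755, impact vy=-8.665
  bounce: vy ← 0.74·8.665 = 6.412
Arc 5: start y=0.000, vy=6.412 → t=1.282, apex=2.056, x_land=37.821, impact vy=-6.412
  bounce: vy ← 0.74·6.412 = 4.745
Arc 6: start y=0.000, vy=4.745 → t=0.949, apex=1.126, x_land=40.829, impact vy=-4.745
  bounce: vy ← 0.74·4.745 = 3.511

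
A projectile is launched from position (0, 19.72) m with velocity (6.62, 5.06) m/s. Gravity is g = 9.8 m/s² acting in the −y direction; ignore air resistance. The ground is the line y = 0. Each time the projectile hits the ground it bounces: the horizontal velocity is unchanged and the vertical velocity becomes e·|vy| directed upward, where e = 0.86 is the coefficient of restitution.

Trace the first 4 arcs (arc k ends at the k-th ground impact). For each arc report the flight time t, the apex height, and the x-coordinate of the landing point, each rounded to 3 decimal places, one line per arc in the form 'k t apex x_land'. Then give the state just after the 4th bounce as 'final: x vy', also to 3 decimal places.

Arc 1: start y=19.720, vy=5.060 → t=2.588, apex=21.026, x_land=17.131, impact vy=-20.301
  bounce: vy ← 0.86·20.301 = 17.459
Arc 2: start y=0.000, vy=17.459 → t=3.563, apex=15.551, x_land=40.718, impact vy=-17.459
  bounce: vy ← 0.86·17.459 = 15.014
Arc 3: start y=0.000, vy=15.014 → t=3.064, apex=11.502, x_land=61.003, impact vy=-15.014
  bounce: vy ← 0.86·15.014 = 12.912
Arc 4: start y=0.000, vy=12.912 → t=2.635, apex=8.507, x_land=78.448, impact vy=-12.912
  bounce: vy ← 0.86·12.912 = 11.105

1 2.588 21.026 17.131
2 3.563 15.551 40.718
3 3.064 11.502 61.003
4 2.635 8.507 78.448
final: 78.448 11.105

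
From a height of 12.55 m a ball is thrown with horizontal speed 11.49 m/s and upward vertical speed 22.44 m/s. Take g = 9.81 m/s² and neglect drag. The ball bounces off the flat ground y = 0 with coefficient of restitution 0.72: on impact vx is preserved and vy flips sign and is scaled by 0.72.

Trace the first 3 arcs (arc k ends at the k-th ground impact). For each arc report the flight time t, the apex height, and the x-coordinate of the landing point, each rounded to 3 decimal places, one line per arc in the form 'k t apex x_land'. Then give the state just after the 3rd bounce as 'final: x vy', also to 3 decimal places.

1 5.079 38.215 58.354
2 4.019 19.811 104.537
3 2.894 10.270 137.789
final: 137.789 10.220

Arc 1: start y=12.550, vy=22.440 → t=5.079, apex=38.215, x_land=58.354, impact vy=-27.382
  bounce: vy ← 0.72·27.382 = 19.715
Arc 2: start y=0.000, vy=19.715 → t=4.019, apex=19.811, x_land=104.537, impact vy=-19.715
  bounce: vy ← 0.72·19.715 = 14.195
Arc 3: start y=0.000, vy=14.195 → t=2.894, apex=10.270, x_land=137.789, impact vy=-14.195
  bounce: vy ← 0.72·14.195 = 10.220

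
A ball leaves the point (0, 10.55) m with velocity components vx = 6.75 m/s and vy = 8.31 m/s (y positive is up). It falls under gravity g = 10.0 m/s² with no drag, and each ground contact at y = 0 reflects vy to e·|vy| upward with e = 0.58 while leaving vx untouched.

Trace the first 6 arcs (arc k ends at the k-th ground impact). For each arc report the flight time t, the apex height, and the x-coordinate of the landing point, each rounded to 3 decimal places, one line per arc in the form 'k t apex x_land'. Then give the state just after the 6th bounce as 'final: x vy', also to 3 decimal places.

Arc 1: start y=10.550, vy=8.310 → t=2.504, apex=14.003, x_land=16.905, impact vy=-16.735
  bounce: vy ← 0.58·16.735 = 9.706
Arc 2: start y=0.000, vy=9.706 → t=1.941, apex=4.711, x_land=30.009, impact vy=-9.706
  bounce: vy ← 0.58·9.706 = 5.630
Arc 3: start y=0.000, vy=5.630 → t=1.126, apex=1.585, x_land=37.609, impact vy=-5.630
  bounce: vy ← 0.58·5.630 = 3.265
Arc 4: start y=0.000, vy=3.265 → t=0.653, apex=0.533, x_land=42.017, impact vy=-3.265
  bounce: vy ← 0.58·3.265 = 1.894
Arc 5: start y=0.000, vy=1.894 → t=0.379, apex=0.179, x_land=44.573, impact vy=-1.894
  bounce: vy ← 0.58·1.894 = 1.098
Arc 6: start y=0.000, vy=1.098 → t=0.220, apex=0.060, x_land=46.056, impact vy=-1.098
  bounce: vy ← 0.58·1.098 = 0.637

1 2.504 14.003 16.905
2 1.941 4.711 30.009
3 1.126 1.585 37.609
4 0.653 0.533 42.017
5 0.379 0.179 44.573
6 0.220 0.060 46.056
final: 46.056 0.637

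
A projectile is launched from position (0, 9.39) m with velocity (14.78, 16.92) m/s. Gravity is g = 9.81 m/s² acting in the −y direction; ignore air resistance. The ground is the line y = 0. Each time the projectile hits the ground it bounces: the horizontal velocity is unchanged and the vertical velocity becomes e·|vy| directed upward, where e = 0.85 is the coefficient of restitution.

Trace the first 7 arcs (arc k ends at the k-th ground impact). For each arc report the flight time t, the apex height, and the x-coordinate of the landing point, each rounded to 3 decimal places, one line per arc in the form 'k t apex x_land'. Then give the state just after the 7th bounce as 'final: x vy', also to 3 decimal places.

1 3.936 23.982 58.173
2 3.759 17.327 113.730
3 3.195 12.519 160.954
4 2.716 9.045 201.095
5 2.308 6.535 235.214
6 1.962 4.721 264.215
7 1.668 3.411 288.866
final: 288.866 6.954

Arc 1: start y=9.390, vy=16.920 → t=3.936, apex=23.982, x_land=58.173, impact vy=-21.691
  bounce: vy ← 0.85·21.691 = 18.438
Arc 2: start y=0.000, vy=18.438 → t=3.759, apex=17.327, x_land=113.730, impact vy=-18.438
  bounce: vy ← 0.85·18.438 = 15.672
Arc 3: start y=0.000, vy=15.672 → t=3.195, apex=12.519, x_land=160.954, impact vy=-15.672
  bounce: vy ← 0.85·15.672 = 13.321
Arc 4: start y=0.000, vy=13.321 → t=2.716, apex=9.045, x_land=201.095, impact vy=-13.321
  bounce: vy ← 0.85·13.321 = 11.323
Arc 5: start y=0.000, vy=11.323 → t=2.308, apex=6.535, x_land=235.214, impact vy=-11.323
  bounce: vy ← 0.85·11.323 = 9.625
Arc 6: start y=0.000, vy=9.625 → t=1.962, apex=4.721, x_land=264.215, impact vy=-9.625
  bounce: vy ← 0.85·9.625 = 8.181
Arc 7: start y=0.000, vy=8.181 → t=1.668, apex=3.411, x_land=288.866, impact vy=-8.181
  bounce: vy ← 0.85·8.181 = 6.954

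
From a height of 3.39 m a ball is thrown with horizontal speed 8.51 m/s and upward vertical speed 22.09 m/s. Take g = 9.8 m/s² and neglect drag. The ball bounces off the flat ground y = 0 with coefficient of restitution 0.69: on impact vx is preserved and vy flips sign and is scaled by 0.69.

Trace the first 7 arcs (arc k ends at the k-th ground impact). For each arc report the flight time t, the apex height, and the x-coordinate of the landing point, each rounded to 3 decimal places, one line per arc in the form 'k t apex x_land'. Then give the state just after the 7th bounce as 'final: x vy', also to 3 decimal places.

1 4.657 28.286 39.629
2 3.316 13.467 67.845
3 2.288 6.412 87.314
4 1.579 3.053 100.748
5 1.089 1.453 110.017
6 0.752 0.692 116.413
7 0.519 0.329 120.826
final: 120.826 1.753

Arc 1: start y=3.390, vy=22.090 → t=4.657, apex=28.286, x_land=39.629, impact vy=-23.546
  bounce: vy ← 0.69·23.546 = 16.247
Arc 2: start y=0.000, vy=16.247 → t=3.316, apex=13.467, x_land=67.845, impact vy=-16.247
  bounce: vy ← 0.69·16.247 = 11.210
Arc 3: start y=0.000, vy=11.210 → t=2.288, apex=6.412, x_land=87.314, impact vy=-11.210
  bounce: vy ← 0.69·11.210 = 7.735
Arc 4: start y=0.000, vy=7.735 → t=1.579, apex=3.053, x_land=100.748, impact vy=-7.735
  bounce: vy ← 0.69·7.735 = 5.337
Arc 5: start y=0.000, vy=5.337 → t=1.089, apex=1.453, x_land=110.017, impact vy=-5.337
  bounce: vy ← 0.69·5.337 = 3.683
Arc 6: start y=0.000, vy=3.683 → t=0.752, apex=0.692, x_land=116.413, impact vy=-3.683
  bounce: vy ← 0.69·3.683 = 2.541
Arc 7: start y=0.000, vy=2.541 → t=0.519, apex=0.329, x_land=120.826, impact vy=-2.541
  bounce: vy ← 0.69·2.541 = 1.753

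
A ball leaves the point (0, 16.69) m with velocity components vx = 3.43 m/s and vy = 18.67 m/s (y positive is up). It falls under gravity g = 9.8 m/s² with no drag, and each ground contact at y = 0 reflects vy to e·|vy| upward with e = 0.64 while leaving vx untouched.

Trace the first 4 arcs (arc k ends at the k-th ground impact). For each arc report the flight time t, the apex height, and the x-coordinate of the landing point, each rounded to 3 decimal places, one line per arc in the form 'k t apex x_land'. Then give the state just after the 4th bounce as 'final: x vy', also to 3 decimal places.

Arc 1: start y=16.690, vy=18.670 → t=4.558, apex=34.474, x_land=15.632, impact vy=-25.994
  bounce: vy ← 0.64·25.994 = 16.636
Arc 2: start y=0.000, vy=16.636 → t=3.395, apex=14.121, x_land=27.278, impact vy=-16.636
  bounce: vy ← 0.64·16.636 = 10.647
Arc 3: start y=0.000, vy=10.647 → t=2.173, apex=5.784, x_land=34.731, impact vy=-10.647
  bounce: vy ← 0.64·10.647 = 6.814
Arc 4: start y=0.000, vy=6.814 → t=1.391, apex=2.369, x_land=39.501, impact vy=-6.814
  bounce: vy ← 0.64·6.814 = 4.361

1 4.558 34.474 15.632
2 3.395 14.121 27.278
3 2.173 5.784 34.731
4 1.391 2.369 39.501
final: 39.501 4.361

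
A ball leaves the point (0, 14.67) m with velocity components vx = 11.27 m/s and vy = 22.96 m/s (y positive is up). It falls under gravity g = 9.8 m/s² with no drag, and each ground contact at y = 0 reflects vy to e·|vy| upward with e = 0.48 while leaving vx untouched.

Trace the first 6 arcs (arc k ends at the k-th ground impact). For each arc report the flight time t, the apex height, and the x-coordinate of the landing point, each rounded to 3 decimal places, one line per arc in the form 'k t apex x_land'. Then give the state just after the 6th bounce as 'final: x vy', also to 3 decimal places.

1 5.255 41.566 59.228
2 2.796 9.577 90.740
3 1.342 2.206 105.865
4 0.644 0.508 113.125
5 0.309 0.117 116.610
6 0.148 0.027 118.283
final: 118.283 0.349

Arc 1: start y=14.670, vy=22.960 → t=5.255, apex=41.566, x_land=59.228, impact vy=-28.543
  bounce: vy ← 0.48·28.543 = 13.701
Arc 2: start y=0.000, vy=13.701 → t=2.796, apex=9.577, x_land=90.740, impact vy=-13.701
  bounce: vy ← 0.48·13.701 = 6.576
Arc 3: start y=0.000, vy=6.576 → t=1.342, apex=2.206, x_land=105.865, impact vy=-6.576
  bounce: vy ← 0.48·6.576 = 3.157
Arc 4: start y=0.000, vy=3.157 → t=0.644, apex=0.508, x_land=113.125, impact vy=-3.157
  bounce: vy ← 0.48·3.157 = 1.515
Arc 5: start y=0.000, vy=1.515 → t=0.309, apex=0.117, x_land=116.610, impact vy=-1.515
  bounce: vy ← 0.48·1.515 = 0.727
Arc 6: start y=0.000, vy=0.727 → t=0.148, apex=0.027, x_land=118.283, impact vy=-0.727
  bounce: vy ← 0.48·0.727 = 0.349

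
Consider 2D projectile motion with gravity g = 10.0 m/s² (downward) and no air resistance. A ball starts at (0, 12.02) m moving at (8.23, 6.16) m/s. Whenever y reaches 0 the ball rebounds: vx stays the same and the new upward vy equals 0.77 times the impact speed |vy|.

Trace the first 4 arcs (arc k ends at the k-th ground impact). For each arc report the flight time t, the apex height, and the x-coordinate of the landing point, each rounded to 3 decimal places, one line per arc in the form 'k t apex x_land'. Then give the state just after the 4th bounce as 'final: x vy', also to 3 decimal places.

1 2.284 13.917 18.800
2 2.569 8.252 39.946
3 1.978 4.892 56.227
4 1.523 2.901 68.764
final: 68.764 5.865

Arc 1: start y=12.020, vy=6.160 → t=2.284, apex=13.917, x_land=18.800, impact vy=-16.684
  bounce: vy ← 0.77·16.684 = 12.846
Arc 2: start y=0.000, vy=12.846 → t=2.569, apex=8.252, x_land=39.946, impact vy=-12.846
  bounce: vy ← 0.77·12.846 = 9.892
Arc 3: start y=0.000, vy=9.892 → t=1.978, apex=4.892, x_land=56.227, impact vy=-9.892
  bounce: vy ← 0.77·9.892 = 7.617
Arc 4: start y=0.000, vy=7.617 → t=1.523, apex=2.901, x_land=68.764, impact vy=-7.617
  bounce: vy ← 0.77·7.617 = 5.865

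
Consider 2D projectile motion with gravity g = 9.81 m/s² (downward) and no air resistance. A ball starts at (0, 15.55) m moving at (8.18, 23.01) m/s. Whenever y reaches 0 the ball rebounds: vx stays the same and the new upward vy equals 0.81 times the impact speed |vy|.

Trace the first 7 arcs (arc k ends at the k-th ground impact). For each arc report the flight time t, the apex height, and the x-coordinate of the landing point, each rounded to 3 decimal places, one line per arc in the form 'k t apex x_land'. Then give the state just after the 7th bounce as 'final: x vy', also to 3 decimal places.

1 5.290 42.536 43.275
2 4.771 27.908 82.299
3 3.864 18.310 113.908
4 3.130 12.013 139.511
5 2.535 7.882 160.250
6 2.054 5.171 177.048
7 1.663 3.393 190.655
final: 190.655 6.609

Arc 1: start y=15.550, vy=23.010 → t=5.290, apex=42.536, x_land=43.275, impact vy=-28.889
  bounce: vy ← 0.81·28.889 = 23.400
Arc 2: start y=0.000, vy=23.400 → t=4.771, apex=27.908, x_land=82.299, impact vy=-23.400
  bounce: vy ← 0.81·23.400 = 18.954
Arc 3: start y=0.000, vy=18.954 → t=3.864, apex=18.310, x_land=113.908, impact vy=-18.954
  bounce: vy ← 0.81·18.954 = 15.353
Arc 4: start y=0.000, vy=15.353 → t=3.130, apex=12.013, x_land=139.511, impact vy=-15.353
  bounce: vy ← 0.81·15.353 = 12.436
Arc 5: start y=0.000, vy=12.436 → t=2.535, apex=7.882, x_land=160.250, impact vy=-12.436
  bounce: vy ← 0.81·12.436 = 10.073
Arc 6: start y=0.000, vy=10.073 → t=2.054, apex=5.171, x_land=177.048, impact vy=-10.073
  bounce: vy ← 0.81·10.073 = 8.159
Arc 7: start y=0.000, vy=8.159 → t=1.663, apex=3.393, x_land=190.655, impact vy=-8.159
  bounce: vy ← 0.81·8.159 = 6.609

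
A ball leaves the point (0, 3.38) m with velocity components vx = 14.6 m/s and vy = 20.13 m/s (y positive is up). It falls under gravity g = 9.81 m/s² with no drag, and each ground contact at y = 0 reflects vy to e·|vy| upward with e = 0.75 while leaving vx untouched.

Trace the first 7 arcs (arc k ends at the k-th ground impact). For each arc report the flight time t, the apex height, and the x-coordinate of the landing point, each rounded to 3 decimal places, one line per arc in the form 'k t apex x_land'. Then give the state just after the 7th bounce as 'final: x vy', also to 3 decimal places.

1 4.266 24.033 62.277
2 3.320 13.519 110.753
3 2.490 7.604 147.110
4 1.868 4.277 174.378
5 1.401 2.406 194.829
6 1.051 1.353 210.168
7 0.788 0.761 221.671
final: 221.671 2.899

Arc 1: start y=3.380, vy=20.130 → t=4.266, apex=24.033, x_land=62.277, impact vy=-21.715
  bounce: vy ← 0.75·21.715 = 16.286
Arc 2: start y=0.000, vy=16.286 → t=3.320, apex=13.519, x_land=110.753, impact vy=-16.286
  bounce: vy ← 0.75·16.286 = 12.215
Arc 3: start y=0.000, vy=12.215 → t=2.490, apex=7.604, x_land=147.110, impact vy=-12.215
  bounce: vy ← 0.75·12.215 = 9.161
Arc 4: start y=0.000, vy=9.161 → t=1.868, apex=4.277, x_land=174.378, impact vy=-9.161
  bounce: vy ← 0.75·9.161 = 6.871
Arc 5: start y=0.000, vy=6.871 → t=1.401, apex=2.406, x_land=194.829, impact vy=-6.871
  bounce: vy ← 0.75·6.871 = 5.153
Arc 6: start y=0.000, vy=5.153 → t=1.051, apex=1.353, x_land=210.168, impact vy=-5.153
  bounce: vy ← 0.75·5.153 = 3.865
Arc 7: start y=0.000, vy=3.865 → t=0.788, apex=0.761, x_land=221.671, impact vy=-3.865
  bounce: vy ← 0.75·3.865 = 2.899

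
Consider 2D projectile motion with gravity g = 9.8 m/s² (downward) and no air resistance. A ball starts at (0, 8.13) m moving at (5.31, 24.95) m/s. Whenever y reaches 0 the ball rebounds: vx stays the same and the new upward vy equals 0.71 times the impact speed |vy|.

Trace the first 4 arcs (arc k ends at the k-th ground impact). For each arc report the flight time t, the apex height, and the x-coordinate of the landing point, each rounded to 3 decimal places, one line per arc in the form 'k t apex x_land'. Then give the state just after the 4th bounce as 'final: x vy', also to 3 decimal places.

Arc 1: start y=8.130, vy=24.950 → t=5.399, apex=39.890, x_land=28.669, impact vy=-27.962
  bounce: vy ← 0.71·27.962 = 19.853
Arc 2: start y=0.000, vy=19.853 → t=4.052, apex=20.109, x_land=50.183, impact vy=-19.853
  bounce: vy ← 0.71·19.853 = 14.095
Arc 3: start y=0.000, vy=14.095 → t=2.877, apex=10.137, x_land=65.458, impact vy=-14.095
  bounce: vy ← 0.71·14.095 = 10.008
Arc 4: start y=0.000, vy=10.008 → t=2.042, apex=5.110, x_land=76.303, impact vy=-10.008
  bounce: vy ← 0.71·10.008 = 7.106

1 5.399 39.890 28.669
2 4.052 20.109 50.183
3 2.877 10.137 65.458
4 2.042 5.110 76.303
final: 76.303 7.106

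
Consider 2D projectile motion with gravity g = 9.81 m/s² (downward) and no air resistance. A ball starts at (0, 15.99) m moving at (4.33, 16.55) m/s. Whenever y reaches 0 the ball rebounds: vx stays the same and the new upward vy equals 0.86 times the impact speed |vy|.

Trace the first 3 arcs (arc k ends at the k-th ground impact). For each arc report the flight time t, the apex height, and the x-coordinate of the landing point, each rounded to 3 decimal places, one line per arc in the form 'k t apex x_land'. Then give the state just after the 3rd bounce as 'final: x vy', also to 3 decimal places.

Arc 1: start y=15.990, vy=16.550 → t=4.158, apex=29.950, x_land=18.005, impact vy=-24.241
  bounce: vy ← 0.86·24.241 = 20.847
Arc 2: start y=0.000, vy=20.847 → t=4.250, apex=22.151, x_land=36.408, impact vy=-20.847
  bounce: vy ← 0.86·20.847 = 17.929
Arc 3: start y=0.000, vy=17.929 → t=3.655, apex=16.383, x_land=52.235, impact vy=-17.929
  bounce: vy ← 0.86·17.929 = 15.419

1 4.158 29.950 18.005
2 4.250 22.151 36.408
3 3.655 16.383 52.235
final: 52.235 15.419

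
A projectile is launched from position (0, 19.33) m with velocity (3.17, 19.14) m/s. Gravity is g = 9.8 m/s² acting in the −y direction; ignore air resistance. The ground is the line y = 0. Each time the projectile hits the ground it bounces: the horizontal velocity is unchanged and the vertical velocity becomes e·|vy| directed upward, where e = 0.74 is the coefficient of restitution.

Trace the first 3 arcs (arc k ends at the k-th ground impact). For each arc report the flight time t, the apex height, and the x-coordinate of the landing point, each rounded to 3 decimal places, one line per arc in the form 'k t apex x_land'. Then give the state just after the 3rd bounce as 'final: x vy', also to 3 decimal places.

Arc 1: start y=19.330, vy=19.140 → t=4.739, apex=38.021, x_land=15.021, impact vy=-27.298
  bounce: vy ← 0.74·27.298 = 20.201
Arc 2: start y=0.000, vy=20.201 → t=4.123, apex=20.820, x_land=28.090, impact vy=-20.201
  bounce: vy ← 0.74·20.201 = 14.949
Arc 3: start y=0.000, vy=14.949 → t=3.051, apex=11.401, x_land=37.761, impact vy=-14.949
  bounce: vy ← 0.74·14.949 = 11.062

1 4.739 38.021 15.021
2 4.123 20.820 28.090
3 3.051 11.401 37.761
final: 37.761 11.062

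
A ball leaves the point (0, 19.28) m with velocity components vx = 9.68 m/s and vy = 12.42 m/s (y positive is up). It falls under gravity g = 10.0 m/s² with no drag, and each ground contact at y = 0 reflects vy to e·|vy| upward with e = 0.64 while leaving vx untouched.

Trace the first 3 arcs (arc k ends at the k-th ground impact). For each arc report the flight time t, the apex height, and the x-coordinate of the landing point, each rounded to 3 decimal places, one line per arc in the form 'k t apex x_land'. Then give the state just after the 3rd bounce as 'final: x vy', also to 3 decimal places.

Arc 1: start y=19.280, vy=12.420 → t=3.565, apex=26.993, x_land=34.514, impact vy=-23.235
  bounce: vy ← 0.64·23.235 = 14.870
Arc 2: start y=0.000, vy=14.870 → t=2.974, apex=11.056, x_land=63.303, impact vy=-14.870
  bounce: vy ← 0.64·14.870 = 9.517
Arc 3: start y=0.000, vy=9.517 → t=1.903, apex=4.529, x_land=81.728, impact vy=-9.517
  bounce: vy ← 0.64·9.517 = 6.091

1 3.565 26.993 34.514
2 2.974 11.056 63.303
3 1.903 4.529 81.728
final: 81.728 6.091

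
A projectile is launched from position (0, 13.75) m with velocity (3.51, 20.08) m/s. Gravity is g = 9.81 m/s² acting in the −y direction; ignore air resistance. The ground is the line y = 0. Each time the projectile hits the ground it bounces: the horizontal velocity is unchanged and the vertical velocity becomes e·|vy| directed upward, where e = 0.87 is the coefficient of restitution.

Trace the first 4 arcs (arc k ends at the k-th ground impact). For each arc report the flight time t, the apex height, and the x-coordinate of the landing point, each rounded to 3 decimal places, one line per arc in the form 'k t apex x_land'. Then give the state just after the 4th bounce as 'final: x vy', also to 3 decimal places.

Arc 1: start y=13.750, vy=20.080 → t=4.691, apex=34.301, x_land=16.467, impact vy=-25.942
  bounce: vy ← 0.87·25.942 = 22.569
Arc 2: start y=0.000, vy=22.569 → t=4.601, apex=25.962, x_land=32.617, impact vy=-22.569
  bounce: vy ← 0.87·22.569 = 19.635
Arc 3: start y=0.000, vy=19.635 → t=4.003, apex=19.651, x_land=46.668, impact vy=-19.635
  bounce: vy ← 0.87·19.635 = 17.083
Arc 4: start y=0.000, vy=17.083 → t=3.483, apex=14.874, x_land=58.893, impact vy=-17.083
  bounce: vy ← 0.87·17.083 = 14.862

1 4.691 34.301 16.467
2 4.601 25.962 32.617
3 4.003 19.651 46.668
4 3.483 14.874 58.893
final: 58.893 14.862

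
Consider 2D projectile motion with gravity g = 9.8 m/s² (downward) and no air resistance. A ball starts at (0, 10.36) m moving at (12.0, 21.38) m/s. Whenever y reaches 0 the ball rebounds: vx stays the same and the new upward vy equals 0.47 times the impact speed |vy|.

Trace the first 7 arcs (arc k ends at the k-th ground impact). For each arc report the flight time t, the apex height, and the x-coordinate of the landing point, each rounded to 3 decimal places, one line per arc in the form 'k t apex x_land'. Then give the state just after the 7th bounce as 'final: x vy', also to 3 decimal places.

Arc 1: start y=10.360, vy=21.380 → t=4.803, apex=33.682, x_land=57.641, impact vy=-25.694
  bounce: vy ← 0.47·25.694 = 12.076
Arc 2: start y=0.000, vy=12.076 → t=2.464, apex=7.440, x_land=87.215, impact vy=-12.076
  bounce: vy ← 0.47·12.076 = 5.676
Arc 3: start y=0.000, vy=5.676 → t=1.158, apex=1.644, x_land=101.115, impact vy=-5.676
  bounce: vy ← 0.47·5.676 = 2.668
Arc 4: start y=0.000, vy=2.668 → t=0.544, apex=0.363, x_land=107.648, impact vy=-2.668
  bounce: vy ← 0.47·2.668 = 1.254
Arc 5: start y=0.000, vy=1.254 → t=0.256, apex=0.080, x_land=110.718, impact vy=-1.254
  bounce: vy ← 0.47·1.254 = 0.589
Arc 6: start y=0.000, vy=0.589 → t=0.120, apex=0.018, x_land=112.161, impact vy=-0.589
  bounce: vy ← 0.47·0.589 = 0.277
Arc 7: start y=0.000, vy=0.277 → t=0.057, apex=0.004, x_land=112.839, impact vy=-0.277
  bounce: vy ← 0.47·0.277 = 0.130

1 4.803 33.682 57.641
2 2.464 7.440 87.215
3 1.158 1.644 101.115
4 0.544 0.363 107.648
5 0.256 0.080 110.718
6 0.120 0.018 112.161
7 0.057 0.004 112.839
final: 112.839 0.130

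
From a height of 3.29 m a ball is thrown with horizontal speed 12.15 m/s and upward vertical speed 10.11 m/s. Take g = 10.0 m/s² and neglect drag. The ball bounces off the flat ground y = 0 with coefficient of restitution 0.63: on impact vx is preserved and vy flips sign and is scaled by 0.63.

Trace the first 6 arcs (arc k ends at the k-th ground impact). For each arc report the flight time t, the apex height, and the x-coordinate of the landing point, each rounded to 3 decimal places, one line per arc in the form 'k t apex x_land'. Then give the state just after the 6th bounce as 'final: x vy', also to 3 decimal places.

1 2.307 8.401 28.032
2 1.633 3.334 47.876
3 1.029 1.323 60.377
4 0.648 0.525 68.253
5 0.408 0.208 73.215
6 0.257 0.083 76.341
final: 76.341 0.810

Arc 1: start y=3.290, vy=10.110 → t=2.307, apex=8.401, x_land=28.032, impact vy=-12.962
  bounce: vy ← 0.63·12.962 = 8.166
Arc 2: start y=0.000, vy=8.166 → t=1.633, apex=3.334, x_land=47.876, impact vy=-8.166
  bounce: vy ← 0.63·8.166 = 5.145
Arc 3: start y=0.000, vy=5.145 → t=1.029, apex=1.323, x_land=60.377, impact vy=-5.145
  bounce: vy ← 0.63·5.145 = 3.241
Arc 4: start y=0.000, vy=3.241 → t=0.648, apex=0.525, x_land=68.253, impact vy=-3.241
  bounce: vy ← 0.63·3.241 = 2.042
Arc 5: start y=0.000, vy=2.042 → t=0.408, apex=0.208, x_land=73.215, impact vy=-2.042
  bounce: vy ← 0.63·2.042 = 1.286
Arc 6: start y=0.000, vy=1.286 → t=0.257, apex=0.083, x_land=76.341, impact vy=-1.286
  bounce: vy ← 0.63·1.286 = 0.810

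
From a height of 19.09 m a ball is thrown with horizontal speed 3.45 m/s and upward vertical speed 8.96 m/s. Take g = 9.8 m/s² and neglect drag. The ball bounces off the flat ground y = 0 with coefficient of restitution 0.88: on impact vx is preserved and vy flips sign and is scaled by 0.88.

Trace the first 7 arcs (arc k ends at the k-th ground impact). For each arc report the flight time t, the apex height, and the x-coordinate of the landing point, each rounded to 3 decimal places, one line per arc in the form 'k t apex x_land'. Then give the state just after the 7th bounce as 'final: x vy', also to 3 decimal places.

Arc 1: start y=19.090, vy=8.960 → t=3.090, apex=23.186, x_land=10.659, impact vy=-21.318
  bounce: vy ← 0.88·21.318 = 18.760
Arc 2: start y=0.000, vy=18.760 → t=3.828, apex=17.955, x_land=23.867, impact vy=-18.760
  bounce: vy ← 0.88·18.760 = 16.508
Arc 3: start y=0.000, vy=16.508 → t=3.369, apex=13.905, x_land=35.491, impact vy=-16.508
  bounce: vy ← 0.88·16.508 = 14.527
Arc 4: start y=0.000, vy=14.527 → t=2.965, apex=10.768, x_land=45.719, impact vy=-14.527
  bounce: vy ← 0.88·14.527 = 12.784
Arc 5: start y=0.000, vy=12.784 → t=2.609, apex=8.338, x_land=54.720, impact vy=-12.784
  bounce: vy ← 0.88·12.784 = 11.250
Arc 6: start y=0.000, vy=11.250 → t=2.296, apex=6.457, x_land=62.641, impact vy=-11.250
  bounce: vy ← 0.88·11.250 = 9.900
Arc 7: start y=0.000, vy=9.900 → t=2.020, apex=5.001, x_land=69.612, impact vy=-9.900
  bounce: vy ← 0.88·9.900 = 8.712

1 3.090 23.186 10.659
2 3.828 17.955 23.867
3 3.369 13.905 35.491
4 2.965 10.768 45.719
5 2.609 8.338 54.720
6 2.296 6.457 62.641
7 2.020 5.001 69.612
final: 69.612 8.712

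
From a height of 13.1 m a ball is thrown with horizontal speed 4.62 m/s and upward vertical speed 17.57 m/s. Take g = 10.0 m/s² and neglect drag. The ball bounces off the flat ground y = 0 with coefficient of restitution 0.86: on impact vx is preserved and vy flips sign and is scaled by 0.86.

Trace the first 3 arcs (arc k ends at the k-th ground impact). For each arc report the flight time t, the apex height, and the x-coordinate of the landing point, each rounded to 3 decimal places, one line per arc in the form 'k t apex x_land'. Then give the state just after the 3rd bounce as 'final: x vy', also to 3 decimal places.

1 4.146 28.535 19.154
2 4.109 21.105 38.138
3 3.534 15.609 54.464
final: 54.464 15.195

Arc 1: start y=13.100, vy=17.570 → t=4.146, apex=28.535, x_land=19.154, impact vy=-23.889
  bounce: vy ← 0.86·23.889 = 20.545
Arc 2: start y=0.000, vy=20.545 → t=4.109, apex=21.105, x_land=38.138, impact vy=-20.545
  bounce: vy ← 0.86·20.545 = 17.669
Arc 3: start y=0.000, vy=17.669 → t=3.534, apex=15.609, x_land=54.464, impact vy=-17.669
  bounce: vy ← 0.86·17.669 = 15.195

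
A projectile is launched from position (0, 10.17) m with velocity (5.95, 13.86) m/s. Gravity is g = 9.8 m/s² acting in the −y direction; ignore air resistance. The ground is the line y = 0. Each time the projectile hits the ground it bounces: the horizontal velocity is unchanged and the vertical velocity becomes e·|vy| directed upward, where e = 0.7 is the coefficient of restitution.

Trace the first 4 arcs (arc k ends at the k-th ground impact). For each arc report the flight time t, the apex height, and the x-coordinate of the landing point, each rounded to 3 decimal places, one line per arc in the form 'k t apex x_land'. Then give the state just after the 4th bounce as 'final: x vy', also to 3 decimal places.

Arc 1: start y=10.170, vy=13.860 → t=3.433, apex=19.971, x_land=20.427, impact vy=-19.785
  bounce: vy ← 0.7·19.785 = 13.849
Arc 2: start y=0.000, vy=13.849 → t=2.826, apex=9.786, x_land=37.244, impact vy=-13.849
  bounce: vy ← 0.7·13.849 = 9.694
Arc 3: start y=0.000, vy=9.694 → t=1.978, apex=4.795, x_land=49.016, impact vy=-9.694
  bounce: vy ← 0.7·9.694 = 6.786
Arc 4: start y=0.000, vy=6.786 → t=1.385, apex=2.350, x_land=57.256, impact vy=-6.786
  bounce: vy ← 0.7·6.786 = 4.750

1 3.433 19.971 20.427
2 2.826 9.786 37.244
3 1.978 4.795 49.016
4 1.385 2.350 57.256
final: 57.256 4.750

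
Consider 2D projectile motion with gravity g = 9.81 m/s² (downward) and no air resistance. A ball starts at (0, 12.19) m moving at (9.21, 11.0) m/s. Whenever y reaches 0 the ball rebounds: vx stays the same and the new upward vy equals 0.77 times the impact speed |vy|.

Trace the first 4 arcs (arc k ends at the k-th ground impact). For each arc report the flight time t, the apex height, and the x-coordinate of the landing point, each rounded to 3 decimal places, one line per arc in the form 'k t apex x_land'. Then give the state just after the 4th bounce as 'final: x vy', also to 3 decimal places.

1 3.056 18.357 28.145
2 2.979 10.884 55.583
3 2.294 6.453 76.711
4 1.766 3.826 92.980
final: 92.980 6.671

Arc 1: start y=12.190, vy=11.000 → t=3.056, apex=18.357, x_land=28.145, impact vy=-18.978
  bounce: vy ← 0.77·18.978 = 14.613
Arc 2: start y=0.000, vy=14.613 → t=2.979, apex=10.884, x_land=55.583, impact vy=-14.613
  bounce: vy ← 0.77·14.613 = 11.252
Arc 3: start y=0.000, vy=11.252 → t=2.294, apex=6.453, x_land=76.711, impact vy=-11.252
  bounce: vy ← 0.77·11.252 = 8.664
Arc 4: start y=0.000, vy=8.664 → t=1.766, apex=3.826, x_land=92.980, impact vy=-8.664
  bounce: vy ← 0.77·8.664 = 6.671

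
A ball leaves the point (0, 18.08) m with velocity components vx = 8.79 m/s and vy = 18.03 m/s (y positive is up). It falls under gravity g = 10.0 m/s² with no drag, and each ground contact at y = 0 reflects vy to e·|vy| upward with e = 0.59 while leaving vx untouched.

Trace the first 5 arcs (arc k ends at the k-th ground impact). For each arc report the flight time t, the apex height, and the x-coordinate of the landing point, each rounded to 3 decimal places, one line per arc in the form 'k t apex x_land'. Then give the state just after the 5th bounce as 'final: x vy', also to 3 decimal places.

1 4.423 34.334 38.882
2 3.092 11.952 66.062
3 1.824 4.160 82.098
4 1.076 1.448 91.560
5 0.635 0.504 97.142
final: 97.142 1.873

Arc 1: start y=18.080, vy=18.030 → t=4.423, apex=34.334, x_land=38.882, impact vy=-26.205
  bounce: vy ← 0.59·26.205 = 15.461
Arc 2: start y=0.000, vy=15.461 → t=3.092, apex=11.952, x_land=66.062, impact vy=-15.461
  bounce: vy ← 0.59·15.461 = 9.122
Arc 3: start y=0.000, vy=9.122 → t=1.824, apex=4.160, x_land=82.098, impact vy=-9.122
  bounce: vy ← 0.59·9.122 = 5.382
Arc 4: start y=0.000, vy=5.382 → t=1.076, apex=1.448, x_land=91.560, impact vy=-5.382
  bounce: vy ← 0.59·5.382 = 3.175
Arc 5: start y=0.000, vy=3.175 → t=0.635, apex=0.504, x_land=97.142, impact vy=-3.175
  bounce: vy ← 0.59·3.175 = 1.873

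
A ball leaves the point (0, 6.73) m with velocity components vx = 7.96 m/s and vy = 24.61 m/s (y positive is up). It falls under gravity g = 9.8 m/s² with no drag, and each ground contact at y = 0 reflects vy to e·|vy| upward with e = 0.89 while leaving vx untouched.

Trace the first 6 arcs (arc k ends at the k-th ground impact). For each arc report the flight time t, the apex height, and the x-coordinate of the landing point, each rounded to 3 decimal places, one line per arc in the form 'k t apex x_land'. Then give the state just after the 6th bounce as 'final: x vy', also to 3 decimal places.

Arc 1: start y=6.730, vy=24.610 → t=5.282, apex=37.631, x_land=42.048, impact vy=-27.158
  bounce: vy ← 0.89·27.158 = 24.171
Arc 2: start y=0.000, vy=24.171 → t=4.933, apex=29.807, x_land=81.313, impact vy=-24.171
  bounce: vy ← 0.89·24.171 = 21.512
Arc 3: start y=0.000, vy=21.512 → t=4.390, apex=23.610, x_land=116.259, impact vy=-21.512
  bounce: vy ← 0.89·21.512 = 19.146
Arc 4: start y=0.000, vy=19.146 → t=3.907, apex=18.702, x_land=147.361, impact vy=-19.146
  bounce: vy ← 0.89·19.146 = 17.040
Arc 5: start y=0.000, vy=17.040 → t=3.477, apex=14.814, x_land=175.042, impact vy=-17.040
  bounce: vy ← 0.89·17.040 = 15.165
Arc 6: start y=0.000, vy=15.165 → t=3.095, apex=11.734, x_land=199.677, impact vy=-15.165
  bounce: vy ← 0.89·15.165 = 13.497

1 5.282 37.631 42.048
2 4.933 29.807 81.313
3 4.390 23.610 116.259
4 3.907 18.702 147.361
5 3.477 14.814 175.042
6 3.095 11.734 199.677
final: 199.677 13.497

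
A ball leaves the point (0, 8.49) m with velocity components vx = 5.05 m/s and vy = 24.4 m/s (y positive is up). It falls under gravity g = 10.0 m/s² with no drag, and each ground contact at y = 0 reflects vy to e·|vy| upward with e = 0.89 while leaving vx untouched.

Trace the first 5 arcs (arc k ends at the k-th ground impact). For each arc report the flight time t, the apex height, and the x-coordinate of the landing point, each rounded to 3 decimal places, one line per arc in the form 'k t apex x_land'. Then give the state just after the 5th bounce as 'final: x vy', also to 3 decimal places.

1 5.206 38.258 26.291
2 4.924 30.304 51.156
3 4.382 24.004 73.286
4 3.900 19.014 92.981
5 3.471 15.061 110.510
final: 110.510 15.446

Arc 1: start y=8.490, vy=24.400 → t=5.206, apex=38.258, x_land=26.291, impact vy=-27.662
  bounce: vy ← 0.89·27.662 = 24.619
Arc 2: start y=0.000, vy=24.619 → t=4.924, apex=30.304, x_land=51.156, impact vy=-24.619
  bounce: vy ← 0.89·24.619 = 21.911
Arc 3: start y=0.000, vy=21.911 → t=4.382, apex=24.004, x_land=73.286, impact vy=-21.911
  bounce: vy ← 0.89·21.911 = 19.501
Arc 4: start y=0.000, vy=19.501 → t=3.900, apex=19.014, x_land=92.981, impact vy=-19.501
  bounce: vy ← 0.89·19.501 = 17.355
Arc 5: start y=0.000, vy=17.355 → t=3.471, apex=15.061, x_land=110.510, impact vy=-17.355
  bounce: vy ← 0.89·17.355 = 15.446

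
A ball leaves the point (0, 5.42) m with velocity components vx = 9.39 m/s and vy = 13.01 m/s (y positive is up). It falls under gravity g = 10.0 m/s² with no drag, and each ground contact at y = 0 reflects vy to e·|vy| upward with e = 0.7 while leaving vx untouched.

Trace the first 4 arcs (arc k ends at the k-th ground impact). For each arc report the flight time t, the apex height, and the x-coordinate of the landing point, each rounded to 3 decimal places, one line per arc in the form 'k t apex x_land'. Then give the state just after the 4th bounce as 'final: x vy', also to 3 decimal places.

1 2.967 13.883 27.863
2 2.333 6.803 49.768
3 1.633 3.333 65.102
4 1.143 1.633 75.836
final: 75.836 4.001

Arc 1: start y=5.420, vy=13.010 → t=2.967, apex=13.883, x_land=27.863, impact vy=-16.663
  bounce: vy ← 0.7·16.663 = 11.664
Arc 2: start y=0.000, vy=11.664 → t=2.333, apex=6.803, x_land=49.768, impact vy=-11.664
  bounce: vy ← 0.7·11.664 = 8.165
Arc 3: start y=0.000, vy=8.165 → t=1.633, apex=3.333, x_land=65.102, impact vy=-8.165
  bounce: vy ← 0.7·8.165 = 5.715
Arc 4: start y=0.000, vy=5.715 → t=1.143, apex=1.633, x_land=75.836, impact vy=-5.715
  bounce: vy ← 0.7·5.715 = 4.001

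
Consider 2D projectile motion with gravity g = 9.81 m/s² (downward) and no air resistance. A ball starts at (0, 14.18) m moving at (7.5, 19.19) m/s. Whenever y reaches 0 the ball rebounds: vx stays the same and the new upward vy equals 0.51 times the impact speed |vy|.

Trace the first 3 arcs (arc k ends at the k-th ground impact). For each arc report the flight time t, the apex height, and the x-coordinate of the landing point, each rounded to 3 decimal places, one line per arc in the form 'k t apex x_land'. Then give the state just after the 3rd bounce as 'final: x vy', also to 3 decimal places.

Arc 1: start y=14.180, vy=19.190 → t=4.548, apex=32.949, x_land=34.110, impact vy=-25.426
  bounce: vy ← 0.51·25.426 = 12.967
Arc 2: start y=0.000, vy=12.967 → t=2.644, apex=8.570, x_land=53.937, impact vy=-12.967
  bounce: vy ← 0.51·12.967 = 6.613
Arc 3: start y=0.000, vy=6.613 → t=1.348, apex=2.229, x_land=64.049, impact vy=-6.613
  bounce: vy ← 0.51·6.613 = 3.373

1 4.548 32.949 34.110
2 2.644 8.570 53.937
3 1.348 2.229 64.049
final: 64.049 3.373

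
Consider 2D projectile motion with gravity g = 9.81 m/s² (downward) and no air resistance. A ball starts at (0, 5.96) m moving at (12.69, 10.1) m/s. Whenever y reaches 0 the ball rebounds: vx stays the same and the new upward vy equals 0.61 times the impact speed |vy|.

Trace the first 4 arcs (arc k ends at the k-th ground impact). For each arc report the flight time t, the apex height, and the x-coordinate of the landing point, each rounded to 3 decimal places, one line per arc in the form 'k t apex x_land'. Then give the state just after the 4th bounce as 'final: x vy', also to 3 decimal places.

1 2.538 11.159 32.206
2 1.840 4.152 55.558
3 1.123 1.545 69.802
4 0.685 0.575 78.492
final: 78.492 2.049

Arc 1: start y=5.960, vy=10.100 → t=2.538, apex=11.159, x_land=32.206, impact vy=-14.797
  bounce: vy ← 0.61·14.797 = 9.026
Arc 2: start y=0.000, vy=9.026 → t=1.840, apex=4.152, x_land=55.558, impact vy=-9.026
  bounce: vy ← 0.61·9.026 = 5.506
Arc 3: start y=0.000, vy=5.506 → t=1.123, apex=1.545, x_land=69.802, impact vy=-5.506
  bounce: vy ← 0.61·5.506 = 3.359
Arc 4: start y=0.000, vy=3.359 → t=0.685, apex=0.575, x_land=78.492, impact vy=-3.359
  bounce: vy ← 0.61·3.359 = 2.049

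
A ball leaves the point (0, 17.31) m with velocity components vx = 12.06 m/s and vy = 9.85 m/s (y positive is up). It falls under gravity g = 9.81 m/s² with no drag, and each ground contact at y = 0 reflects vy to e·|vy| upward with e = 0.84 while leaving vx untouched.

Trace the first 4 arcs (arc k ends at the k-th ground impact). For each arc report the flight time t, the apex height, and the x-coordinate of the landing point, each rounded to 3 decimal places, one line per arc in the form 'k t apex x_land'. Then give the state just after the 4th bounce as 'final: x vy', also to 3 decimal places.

1 3.134 22.255 37.798
2 3.579 15.703 80.955
3 3.006 11.080 117.207
4 2.525 7.818 147.658
final: 147.658 10.404

Arc 1: start y=17.310, vy=9.850 → t=3.134, apex=22.255, x_land=37.798, impact vy=-20.896
  bounce: vy ← 0.84·20.896 = 17.553
Arc 2: start y=0.000, vy=17.553 → t=3.579, apex=15.703, x_land=80.955, impact vy=-17.553
  bounce: vy ← 0.84·17.553 = 14.744
Arc 3: start y=0.000, vy=14.744 → t=3.006, apex=11.080, x_land=117.207, impact vy=-14.744
  bounce: vy ← 0.84·14.744 = 12.385
Arc 4: start y=0.000, vy=12.385 → t=2.525, apex=7.818, x_land=147.658, impact vy=-12.385
  bounce: vy ← 0.84·12.385 = 10.404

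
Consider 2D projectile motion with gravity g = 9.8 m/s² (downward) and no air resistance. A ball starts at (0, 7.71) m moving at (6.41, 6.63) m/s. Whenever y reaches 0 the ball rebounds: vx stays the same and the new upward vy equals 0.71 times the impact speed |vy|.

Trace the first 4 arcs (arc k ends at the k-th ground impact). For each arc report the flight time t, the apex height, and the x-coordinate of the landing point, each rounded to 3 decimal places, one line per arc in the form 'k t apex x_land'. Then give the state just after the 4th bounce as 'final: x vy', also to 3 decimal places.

Arc 1: start y=7.710, vy=6.630 → t=2.102, apex=9.953, x_land=13.472, impact vy=-13.967
  bounce: vy ← 0.71·13.967 = 9.916
Arc 2: start y=0.000, vy=9.916 → t=2.024, apex=5.017, x_land=26.444, impact vy=-9.916
  bounce: vy ← 0.71·9.916 = 7.041
Arc 3: start y=0.000, vy=7.041 → t=1.437, apex=2.529, x_land=35.655, impact vy=-7.041
  bounce: vy ← 0.71·7.041 = 4.999
Arc 4: start y=0.000, vy=4.999 → t=1.020, apex=1.275, x_land=42.194, impact vy=-4.999
  bounce: vy ← 0.71·4.999 = 3.549

1 2.102 9.953 13.472
2 2.024 5.017 26.444
3 1.437 2.529 35.655
4 1.020 1.275 42.194
final: 42.194 3.549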